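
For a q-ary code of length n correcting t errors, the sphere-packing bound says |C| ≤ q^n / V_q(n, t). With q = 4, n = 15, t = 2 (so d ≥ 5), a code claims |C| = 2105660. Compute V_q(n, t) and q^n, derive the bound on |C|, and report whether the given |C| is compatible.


V_q(n, t) = 991, q^n = 1073741824, Hamming bound = 1083493, |C| = 2105660 > bound (violated).

Step 1: Compute V_q(n, t) = Σ_{j=0}^2 C(n, j) (q−1)^j.
  j = 0: C(15,0)·(3)^0 = 1·1 = 1.
  j = 1: C(15,1)·(3)^1 = 15·3 = 45.
  j = 2: C(15,2)·(3)^2 = 105·9 = 945.
  V_q(n, t) = 1 + 45 + 945 = 991.
Step 2: q^n = 4^15 = 1073741824.
Step 3: Hamming bound ⌊q^n / V_q(n,t)⌋ = ⌊1073741824/991⌋ = 1083493.
Step 4: Compare |C| = 2105660 to 1083493: violated.
The claimed |C| lies above the Hamming bound, so no 4-ary code of length 15 with d ≥ 5 can have 2105660 codewords.


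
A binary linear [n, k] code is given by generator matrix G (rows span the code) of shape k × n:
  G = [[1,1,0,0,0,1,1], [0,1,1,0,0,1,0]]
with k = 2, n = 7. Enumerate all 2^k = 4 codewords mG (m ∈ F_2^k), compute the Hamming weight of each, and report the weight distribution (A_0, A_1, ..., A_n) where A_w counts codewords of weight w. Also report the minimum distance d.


Weight distribution: A_0 = 1, A_3 = 2, A_4 = 1. Minimum distance d = 3.

Enumerate all 2^2 = 4 messages m ∈ F_2^2.
For each, compute codeword c = mG in F_2^7, then tally its weight.
  m = 00 → c = 0000000, weight = 0.
  m = 10 → c = 1100011, weight = 4.
  m = 01 → c = 0110010, weight = 3.
  m = 11 → c = 1010001, weight = 3.
Tally weights:
  weight 0: 1 codewords.
  weight 3: 2 codewords.
  weight 4: 1 codewords.
Minimum distance d = smallest w > 0 with A_w > 0 = 3.
Sanity: Σ A_w = 4 = 2^2 = 4 ✓.


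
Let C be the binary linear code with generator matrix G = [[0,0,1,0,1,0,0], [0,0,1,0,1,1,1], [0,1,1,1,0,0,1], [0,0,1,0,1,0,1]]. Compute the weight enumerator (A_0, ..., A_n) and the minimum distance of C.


Weight distribution: A_0 = 1, A_1 = 2, A_2 = 2, A_3 = 4, A_4 = 5, A_5 = 2. Minimum distance d = 1.

Enumerate all 2^4 = 16 messages m ∈ F_2^4.
For each, compute codeword c = mG in F_2^7, then tally its weight.
  m = 0000 → c = 0000000, weight = 0.
  m = 1000 → c = 0010100, weight = 2.
  m = 0100 → c = 0010111, weight = 4.
  m = 1100 → c = 0000011, weight = 2.
  m = 0010 → c = 0111001, weight = 4.
  m = 1010 → c = 0101101, weight = 4.
  m = 0110 → c = 0101110, weight = 4.
  m = 1110 → c = 0111010, weight = 4.
  m = 0001 → c = 0010101, weight = 3.
  m = 1001 → c = 0000001, weight = 1.
  m = 0101 → c = 0000010, weight = 1.
  m = 1101 → c = 0010110, weight = 3.
  m = 0011 → c = 0101100, weight = 3.
  m = 1011 → c = 0111000, weight = 3.
  m = 0111 → c = 0111011, weight = 5.
  m = 1111 → c = 0101111, weight = 5.
Tally weights:
  weight 0: 1 codewords.
  weight 1: 2 codewords.
  weight 2: 2 codewords.
  weight 3: 4 codewords.
  weight 4: 5 codewords.
  weight 5: 2 codewords.
Minimum distance d = smallest w > 0 with A_w > 0 = 1.
Sanity: Σ A_w = 16 = 2^4 = 16 ✓.


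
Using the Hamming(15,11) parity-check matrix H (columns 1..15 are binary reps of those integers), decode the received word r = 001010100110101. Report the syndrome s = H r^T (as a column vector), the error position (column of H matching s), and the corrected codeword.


s = (0, 0, 1, 0)^T, error position = 2, corrected codeword c = 011010100110101

Compute s = H r^T mod 2 one row at a time:
  s_1 = 0 + 0 + 1 + 1 + 0 + 1 + 0 + 1 = 4 ≡ 0 (mod 2).
  s_2 = 0 + 1 + 0 + 1 + 0 + 1 + 0 + 1 = 4 ≡ 0 (mod 2).
  s_3 = 0 + 1 + 0 + 1 + 1 + 1 + 0 + 1 = 5 ≡ 1 (mod 2).
  s_4 = 0 + 1 + 1 + 1 + 0 + 1 + 1 + 1 = 6 ≡ 0 (mod 2).
s = (0, 0, 1, 0)^T — this equals column 2 of H (binary 0010), so error is at position 2.
Correct: flip bit 2 of r = 001010100110101 to get c = 011010100110101.


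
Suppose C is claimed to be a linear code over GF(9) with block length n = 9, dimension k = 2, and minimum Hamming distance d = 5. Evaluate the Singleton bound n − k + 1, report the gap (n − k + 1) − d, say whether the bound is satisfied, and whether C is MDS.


Singleton RHS = n − k + 1 = 8, slack = 3, bound satisfied, not MDS.

Singleton bound: d ≤ n − k + 1.
Here n = 9, k = 2, so n − k + 1 = 8.
Given d = 5, check d ≤ 8: YES.
Slack = (n − k + 1) − d = 3.
The code is NOT MDS (slack = 3 > 0).
Description: the claimed parameters are [9, 2, 5]_9; such a code would be non-MDS.


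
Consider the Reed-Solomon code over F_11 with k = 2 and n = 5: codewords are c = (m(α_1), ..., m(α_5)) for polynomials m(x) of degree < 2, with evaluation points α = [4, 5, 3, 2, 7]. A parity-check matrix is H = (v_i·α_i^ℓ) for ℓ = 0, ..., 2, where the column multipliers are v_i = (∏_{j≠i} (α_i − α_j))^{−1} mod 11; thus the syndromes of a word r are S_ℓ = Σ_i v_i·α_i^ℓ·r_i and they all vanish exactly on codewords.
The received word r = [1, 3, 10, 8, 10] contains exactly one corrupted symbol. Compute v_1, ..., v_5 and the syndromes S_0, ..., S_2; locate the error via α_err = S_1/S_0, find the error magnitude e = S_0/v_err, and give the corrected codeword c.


S = (8, 1, 7), error at position 5, error magnitude e = 3, c = [1, 3, 10, 8, 7].

Step 1: column multipliers v_i = (∏_{j≠i}(α_i − α_j))^{−1} mod 11.
  i = 1 (α = 4): (4−5)(4−3)(4−2)(4−7) = (−1)·1·2·(−3) = 6 ≡ 6, so v_1 = 6^{−1} = 2 (mod 11).
  i = 2 (α = 5): (5−4)(5−3)(5−2)(5−7) = 1·2·3·(−2) = −12 ≡ 10, so v_2 = 10^{−1} = 10 (mod 11).
  i = 3 (α = 3): (3−4)(3−5)(3−2)(3−7) = (−1)·(−2)·1·(−4) = −8 ≡ 3, so v_3 = 3^{−1} = 4 (mod 11).
  i = 4 (α = 2): (2−4)(2−5)(2−3)(2−7) = (−2)·(−3)·(−1)·(−5) = 30 ≡ 8, so v_4 = 8^{−1} = 7 (mod 11).
  i = 5 (α = 7): (7−4)(7−5)(7−3)(7−2) = 3·2·4·5 = 120 ≡ 10, so v_5 = 10^{−1} = 10 (mod 11).
  v = [2, 10, 4, 7, 10].
Step 2: syndromes of r = [1, 3, 10, 8, 10] (all sums mod 11).
  S_0 = Σ v_i r_i = 2·1 + 10·3 + 4·10 + 7·8 + 10·10 = 228 ≡ 8.
  S_1 = Σ v_i α_i r_i = 2·4·1 + 10·5·3 + 4·3·10 + 7·2·8 + 10·7·10 = 1090 ≡ 1.
  α_i^2 mod 11 = [5, 3, 9, 4, 5].
  S_2 = Σ v_i α_i^2 r_i = 2·5·1 + 10·3·3 + 4·9·10 + 7·4·8 + 10·5·10 = 1184 ≡ 7.
  S = (8, 1, 7) ≠ 0, so r is not a codeword (an error is present).
Step 3: locate the error. For a single error e at position i, S_ℓ = v_i·e·α_i^ℓ, so α_err = S_1/S_0.
  S_0^{−1} = 8^{−1} = 7 (mod 11), so α_err = 1·7 = 7 ≡ 7 = α_5. Error position i = 5.
  Consistency check: S_2/S_1 = 7·1 = 7 ≡ 7 = α_err ✓ (single-error assumption holds).
Step 4: error magnitude e = S_0/v_5 = S_0·∏_{j≠5}(α_5 − α_j) = 8·10 = 80 ≡ 3 (mod 11).
Step 5: correct position 5: c_5 = r_5 − e = 10 − 3 ≡ 7 (mod 11). Hence c = [1, 3, 10, 8, 7].
  Check: interpolating c through the α_i gives m(x) = 4 + 2·x (degree < 2) with m(α_i) = c_i for every i, so c is indeed a codeword.


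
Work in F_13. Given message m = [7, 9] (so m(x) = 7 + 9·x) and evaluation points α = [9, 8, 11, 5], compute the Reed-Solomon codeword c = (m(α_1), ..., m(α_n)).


c = [10, 1, 2, 0]

Message polynomial: m(x) = 7 + 9·x (mod 13).
For each evaluation point α_i, compute m(α_i) mod 13:
  α_1 = 9: Horner steps 9 → 10, so m(9) = 10.
  α_2 = 8: Horner steps 9 → 1, so m(8) = 1.
  α_3 = 11: Horner steps 9 → 2, so m(11) = 2.
  α_4 = 5: Horner steps 9 → 0, so m(5) = 0.
Codeword c = [10, 1, 2, 0] ∈ F_13^4.


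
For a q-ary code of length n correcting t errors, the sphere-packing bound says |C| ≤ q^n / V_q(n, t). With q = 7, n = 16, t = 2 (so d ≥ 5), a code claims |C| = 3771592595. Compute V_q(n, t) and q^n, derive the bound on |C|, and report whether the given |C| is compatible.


V_q(n, t) = 4417, q^n = 33232930569601, Hamming bound = 7523869270, |C| = 3771592595 ≤ bound (satisfied).

Step 1: Compute V_q(n, t) = Σ_{j=0}^2 C(n, j) (q−1)^j.
  j = 0: C(16,0)·(6)^0 = 1·1 = 1.
  j = 1: C(16,1)·(6)^1 = 16·6 = 96.
  j = 2: C(16,2)·(6)^2 = 120·36 = 4320.
  V_q(n, t) = 1 + 96 + 4320 = 4417.
Step 2: q^n = 7^16 = 33232930569601.
Step 3: Hamming bound ⌊q^n / V_q(n,t)⌋ = ⌊33232930569601/4417⌋ = 7523869270.
Step 4: Compare |C| = 3771592595 to 7523869270: satisfied.
The claimed |C| lies below the Hamming bound.


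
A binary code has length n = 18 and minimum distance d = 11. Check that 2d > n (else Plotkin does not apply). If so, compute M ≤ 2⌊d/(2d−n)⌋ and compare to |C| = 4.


Plotkin bound M ≤ 4; given |C| = 4 ≤ bound (satisfied).

Check applicability: 2d = 22, n = 18.
2d − n = 4 > 0, so Plotkin applies.
Compute d/(2d−n) = 11/4 ≈ 2.7500.
⌊d/(2d−n)⌋ = 2.
Plotkin bound: M ≤ 2·2 = 4.
Given |C| = 4, check: satisfied.
This |C| is at the Plotkin bound.


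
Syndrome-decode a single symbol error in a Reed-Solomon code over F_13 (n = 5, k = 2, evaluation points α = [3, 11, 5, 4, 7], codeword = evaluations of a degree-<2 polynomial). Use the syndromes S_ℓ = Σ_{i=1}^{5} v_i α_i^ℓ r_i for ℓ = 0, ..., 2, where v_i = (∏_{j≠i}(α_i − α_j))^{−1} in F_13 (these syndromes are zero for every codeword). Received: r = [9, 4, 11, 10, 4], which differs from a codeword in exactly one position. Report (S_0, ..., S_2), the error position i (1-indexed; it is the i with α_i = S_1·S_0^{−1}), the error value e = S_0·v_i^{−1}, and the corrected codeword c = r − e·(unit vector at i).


S = (7, 10, 5), error at position 5, error magnitude e = 4, c = [9, 4, 11, 10, 0].

Step 1: column multipliers v_i = (∏_{j≠i}(α_i − α_j))^{−1} mod 13.
  i = 1 (α = 3): (3−11)(3−5)(3−4)(3−7) = (−8)·(−2)·(−1)·(−4) = 64 ≡ 12, so v_1 = 12^{−1} = 12 (mod 13).
  i = 2 (α = 11): (11−3)(11−5)(11−4)(11−7) = 8·6·7·4 = 1344 ≡ 5, so v_2 = 5^{−1} = 8 (mod 13).
  i = 3 (α = 5): (5−3)(5−11)(5−4)(5−7) = 2·(−6)·1·(−2) = 24 ≡ 11, so v_3 = 11^{−1} = 6 (mod 13).
  i = 4 (α = 4): (4−3)(4−11)(4−5)(4−7) = 1·(−7)·(−1)·(−3) = −21 ≡ 5, so v_4 = 5^{−1} = 8 (mod 13).
  i = 5 (α = 7): (7−3)(7−11)(7−5)(7−4) = 4·(−4)·2·3 = −96 ≡ 8, so v_5 = 8^{−1} = 5 (mod 13).
  v = [12, 8, 6, 8, 5].
Step 2: syndromes of r = [9, 4, 11, 10, 4] (all sums mod 13).
  S_0 = Σ v_i r_i = 12·9 + 8·4 + 6·11 + 8·10 + 5·4 = 306 ≡ 7.
  S_1 = Σ v_i α_i r_i = 12·3·9 + 8·11·4 + 6·5·11 + 8·4·10 + 5·7·4 = 1466 ≡ 10.
  α_i^2 mod 13 = [9, 4, 12, 3, 10].
  S_2 = Σ v_i α_i^2 r_i = 12·9·9 + 8·4·4 + 6·12·11 + 8·3·10 + 5·10·4 = 2332 ≡ 5.
  S = (7, 10, 5) ≠ 0, so r is not a codeword (an error is present).
Step 3: locate the error. For a single error e at position i, S_ℓ = v_i·e·α_i^ℓ, so α_err = S_1/S_0.
  S_0^{−1} = 7^{−1} = 2 (mod 13), so α_err = 10·2 = 20 ≡ 7 = α_5. Error position i = 5.
  Consistency check: S_2/S_1 = 5·4 = 20 ≡ 7 = α_err ✓ (single-error assumption holds).
Step 4: error magnitude e = S_0/v_5 = S_0·∏_{j≠5}(α_5 − α_j) = 7·8 = 56 ≡ 4 (mod 13).
Step 5: correct position 5: c_5 = r_5 − e = 4 − 4 ≡ 0 (mod 13). Hence c = [9, 4, 11, 10, 0].
  Check: interpolating c through the α_i gives m(x) = 6 + 1·x (degree < 2) with m(α_i) = c_i for every i, so c is indeed a codeword.


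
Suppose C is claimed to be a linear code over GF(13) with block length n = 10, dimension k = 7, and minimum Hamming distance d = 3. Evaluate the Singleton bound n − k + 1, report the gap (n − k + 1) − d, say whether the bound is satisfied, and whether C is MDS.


Singleton RHS = n − k + 1 = 4, slack = 1, bound satisfied, not MDS.

Singleton bound: d ≤ n − k + 1.
Here n = 10, k = 7, so n − k + 1 = 4.
Given d = 3, check d ≤ 4: YES.
Slack = (n − k + 1) − d = 1.
The code is NOT MDS (slack = 1 > 0).
Description: the claimed parameters are [10, 7, 3]_13; such a code would be non-MDS.


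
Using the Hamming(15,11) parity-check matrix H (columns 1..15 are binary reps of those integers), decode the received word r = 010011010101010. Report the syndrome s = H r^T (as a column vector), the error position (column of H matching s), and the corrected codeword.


s = (0, 0, 0, 1)^T, error position = 1, corrected codeword c = 110011010101010

Compute s = H r^T mod 2 one row at a time:
  s_1 = 1 + 0 + 1 + 0 + 1 + 0 + 1 + 0 = 4 ≡ 0 (mod 2).
  s_2 = 0 + 1 + 1 + 0 + 1 + 0 + 1 + 0 = 4 ≡ 0 (mod 2).
  s_3 = 1 + 0 + 1 + 0 + 1 + 0 + 1 + 0 = 4 ≡ 0 (mod 2).
  s_4 = 0 + 0 + 1 + 0 + 0 + 0 + 0 + 0 = 1 ≡ 1 (mod 2).
s = (0, 0, 0, 1)^T — this equals column 1 of H (binary 0001), so error is at position 1.
Correct: flip bit 1 of r = 010011010101010 to get c = 110011010101010.


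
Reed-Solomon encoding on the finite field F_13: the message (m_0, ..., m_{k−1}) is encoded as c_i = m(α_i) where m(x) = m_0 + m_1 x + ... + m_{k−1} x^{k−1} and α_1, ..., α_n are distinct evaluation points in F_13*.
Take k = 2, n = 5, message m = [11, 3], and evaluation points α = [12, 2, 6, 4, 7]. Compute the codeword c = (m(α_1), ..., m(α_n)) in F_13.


c = [8, 4, 3, 10, 6]

Message polynomial: m(x) = 11 + 3·x (mod 13).
For each evaluation point α_i, compute m(α_i) mod 13:
  α_1 = 12: Horner steps 3 → 8, so m(12) = 8.
  α_2 = 2: Horner steps 3 → 4, so m(2) = 4.
  α_3 = 6: Horner steps 3 → 3, so m(6) = 3.
  α_4 = 4: Horner steps 3 → 10, so m(4) = 10.
  α_5 = 7: Horner steps 3 → 6, so m(7) = 6.
Codeword c = [8, 4, 3, 10, 6] ∈ F_13^5.


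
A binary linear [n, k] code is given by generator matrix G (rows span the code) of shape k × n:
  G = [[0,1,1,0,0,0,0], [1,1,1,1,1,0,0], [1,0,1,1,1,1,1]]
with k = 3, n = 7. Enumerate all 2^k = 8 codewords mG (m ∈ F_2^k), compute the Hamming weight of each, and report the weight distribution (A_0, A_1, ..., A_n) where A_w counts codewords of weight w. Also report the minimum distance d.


Weight distribution: A_0 = 1, A_2 = 1, A_3 = 3, A_5 = 1, A_6 = 2. Minimum distance d = 2.

Enumerate all 2^3 = 8 messages m ∈ F_2^3.
For each, compute codeword c = mG in F_2^7, then tally its weight.
  m = 000 → c = 0000000, weight = 0.
  m = 100 → c = 0110000, weight = 2.
  m = 010 → c = 1111100, weight = 5.
  m = 110 → c = 1001100, weight = 3.
  m = 001 → c = 1011111, weight = 6.
  m = 101 → c = 1101111, weight = 6.
  m = 011 → c = 0100011, weight = 3.
  m = 111 → c = 0010011, weight = 3.
Tally weights:
  weight 0: 1 codewords.
  weight 2: 1 codewords.
  weight 3: 3 codewords.
  weight 5: 1 codewords.
  weight 6: 2 codewords.
Minimum distance d = smallest w > 0 with A_w > 0 = 2.
Sanity: Σ A_w = 8 = 2^3 = 8 ✓.


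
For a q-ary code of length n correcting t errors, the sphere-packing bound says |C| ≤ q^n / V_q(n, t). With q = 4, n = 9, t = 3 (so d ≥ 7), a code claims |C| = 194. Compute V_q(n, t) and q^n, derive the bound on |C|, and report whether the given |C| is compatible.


V_q(n, t) = 2620, q^n = 262144, Hamming bound = 100, |C| = 194 > bound (violated).

Step 1: Compute V_q(n, t) = Σ_{j=0}^3 C(n, j) (q−1)^j.
  j = 0: C(9,0)·(3)^0 = 1·1 = 1.
  j = 1: C(9,1)·(3)^1 = 9·3 = 27.
  j = 2: C(9,2)·(3)^2 = 36·9 = 324.
  j = 3: C(9,3)·(3)^3 = 84·27 = 2268.
  V_q(n, t) = 1 + 27 + 324 + 2268 = 2620.
Step 2: q^n = 4^9 = 262144.
Step 3: Hamming bound ⌊q^n / V_q(n,t)⌋ = ⌊262144/2620⌋ = 100.
Step 4: Compare |C| = 194 to 100: violated.
The claimed |C| lies above the Hamming bound, so no 4-ary code of length 9 with d ≥ 7 can have 194 codewords.


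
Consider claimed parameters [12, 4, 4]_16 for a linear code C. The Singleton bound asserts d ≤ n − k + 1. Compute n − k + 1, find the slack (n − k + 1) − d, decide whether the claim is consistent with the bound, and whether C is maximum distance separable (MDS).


Singleton RHS = n − k + 1 = 9, slack = 5, bound satisfied, not MDS.

Singleton bound: d ≤ n − k + 1.
Here n = 12, k = 4, so n − k + 1 = 9.
Given d = 4, check d ≤ 9: YES.
Slack = (n − k + 1) − d = 5.
The code is NOT MDS (slack = 5 > 0).
Description: the claimed parameters are [12, 4, 4]_16; such a code would be non-MDS.


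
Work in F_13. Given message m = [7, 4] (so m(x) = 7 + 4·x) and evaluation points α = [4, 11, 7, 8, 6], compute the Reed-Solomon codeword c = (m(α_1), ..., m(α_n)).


c = [10, 12, 9, 0, 5]

Message polynomial: m(x) = 7 + 4·x (mod 13).
For each evaluation point α_i, compute m(α_i) mod 13:
  α_1 = 4: Horner steps 4 → 10, so m(4) = 10.
  α_2 = 11: Horner steps 4 → 12, so m(11) = 12.
  α_3 = 7: Horner steps 4 → 9, so m(7) = 9.
  α_4 = 8: Horner steps 4 → 0, so m(8) = 0.
  α_5 = 6: Horner steps 4 → 5, so m(6) = 5.
Codeword c = [10, 12, 9, 0, 5] ∈ F_13^5.


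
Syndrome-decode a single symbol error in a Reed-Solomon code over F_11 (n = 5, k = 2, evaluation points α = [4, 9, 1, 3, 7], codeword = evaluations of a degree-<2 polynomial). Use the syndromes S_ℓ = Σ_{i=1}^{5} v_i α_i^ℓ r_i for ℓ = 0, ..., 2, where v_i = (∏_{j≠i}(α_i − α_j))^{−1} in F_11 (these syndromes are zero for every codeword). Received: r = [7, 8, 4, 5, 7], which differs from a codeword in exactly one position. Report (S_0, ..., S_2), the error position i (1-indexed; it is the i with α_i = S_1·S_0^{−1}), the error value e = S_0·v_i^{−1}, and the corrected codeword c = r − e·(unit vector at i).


S = (7, 6, 2), error at position 1, error magnitude e = 7, c = [0, 8, 4, 5, 7].

Step 1: column multipliers v_i = (∏_{j≠i}(α_i − α_j))^{−1} mod 11.
  i = 1 (α = 4): (4−9)(4−1)(4−3)(4−7) = (−5)·3·1·(−3) = 45 ≡ 1, so v_1 = 1^{−1} = 1 (mod 11).
  i = 2 (α = 9): (9−4)(9−1)(9−3)(9−7) = 5·8·6·2 = 480 ≡ 7, so v_2 = 7^{−1} = 8 (mod 11).
  i = 3 (α = 1): (1−4)(1−9)(1−3)(1−7) = (−3)·(−8)·(−2)·(−6) = 288 ≡ 2, so v_3 = 2^{−1} = 6 (mod 11).
  i = 4 (α = 3): (3−4)(3−9)(3−1)(3−7) = (−1)·(−6)·2·(−4) = −48 ≡ 7, so v_4 = 7^{−1} = 8 (mod 11).
  i = 5 (α = 7): (7−4)(7−9)(7−1)(7−3) = 3·(−2)·6·4 = −144 ≡ 10, so v_5 = 10^{−1} = 10 (mod 11).
  v = [1, 8, 6, 8, 10].
Step 2: syndromes of r = [7, 8, 4, 5, 7] (all sums mod 11).
  S_0 = Σ v_i r_i = 1·7 + 8·8 + 6·4 + 8·5 + 10·7 = 205 ≡ 7.
  S_1 = Σ v_i α_i r_i = 1·4·7 + 8·9·8 + 6·1·4 + 8·3·5 + 10·7·7 = 1238 ≡ 6.
  α_i^2 mod 11 = [5, 4, 1, 9, 5].
  S_2 = Σ v_i α_i^2 r_i = 1·5·7 + 8·4·8 + 6·1·4 + 8·9·5 + 10·5·7 = 1025 ≡ 2.
  S = (7, 6, 2) ≠ 0, so r is not a codeword (an error is present).
Step 3: locate the error. For a single error e at position i, S_ℓ = v_i·e·α_i^ℓ, so α_err = S_1/S_0.
  S_0^{−1} = 7^{−1} = 8 (mod 11), so α_err = 6·8 = 48 ≡ 4 = α_1. Error position i = 1.
  Consistency check: S_2/S_1 = 2·2 = 4 ≡ 4 = α_err ✓ (single-error assumption holds).
Step 4: error magnitude e = S_0/v_1 = S_0·∏_{j≠1}(α_1 − α_j) = 7·1 = 7 ≡ 7 (mod 11).
Step 5: correct position 1: c_1 = r_1 − e = 7 − 7 ≡ 0 (mod 11). Hence c = [0, 8, 4, 5, 7].
  Check: interpolating c through the α_i gives m(x) = 9 + 6·x (degree < 2) with m(α_i) = c_i for every i, so c is indeed a codeword.


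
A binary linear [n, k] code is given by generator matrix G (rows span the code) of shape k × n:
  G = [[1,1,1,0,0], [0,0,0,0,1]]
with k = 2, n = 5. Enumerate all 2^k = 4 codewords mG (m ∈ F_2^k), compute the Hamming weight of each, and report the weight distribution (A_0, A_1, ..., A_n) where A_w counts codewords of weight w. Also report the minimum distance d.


Weight distribution: A_0 = 1, A_1 = 1, A_3 = 1, A_4 = 1. Minimum distance d = 1.

Enumerate all 2^2 = 4 messages m ∈ F_2^2.
For each, compute codeword c = mG in F_2^5, then tally its weight.
  m = 00 → c = 00000, weight = 0.
  m = 10 → c = 11100, weight = 3.
  m = 01 → c = 00001, weight = 1.
  m = 11 → c = 11101, weight = 4.
Tally weights:
  weight 0: 1 codewords.
  weight 1: 1 codewords.
  weight 3: 1 codewords.
  weight 4: 1 codewords.
Minimum distance d = smallest w > 0 with A_w > 0 = 1.
Sanity: Σ A_w = 4 = 2^2 = 4 ✓.


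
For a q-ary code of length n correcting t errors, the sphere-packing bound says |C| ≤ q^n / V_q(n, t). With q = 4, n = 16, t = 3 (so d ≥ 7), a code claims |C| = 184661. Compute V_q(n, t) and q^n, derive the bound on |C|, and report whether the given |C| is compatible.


V_q(n, t) = 16249, q^n = 4294967296, Hamming bound = 264321, |C| = 184661 ≤ bound (satisfied).

Step 1: Compute V_q(n, t) = Σ_{j=0}^3 C(n, j) (q−1)^j.
  j = 0: C(16,0)·(3)^0 = 1·1 = 1.
  j = 1: C(16,1)·(3)^1 = 16·3 = 48.
  j = 2: C(16,2)·(3)^2 = 120·9 = 1080.
  j = 3: C(16,3)·(3)^3 = 560·27 = 15120.
  V_q(n, t) = 1 + 48 + 1080 + 15120 = 16249.
Step 2: q^n = 4^16 = 4294967296.
Step 3: Hamming bound ⌊q^n / V_q(n,t)⌋ = ⌊4294967296/16249⌋ = 264321.
Step 4: Compare |C| = 184661 to 264321: satisfied.
The claimed |C| lies below the Hamming bound.


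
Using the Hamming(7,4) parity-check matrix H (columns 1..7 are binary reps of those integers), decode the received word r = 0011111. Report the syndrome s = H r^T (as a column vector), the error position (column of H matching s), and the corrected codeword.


s = (0, 1, 1)^T, error position = 3, corrected codeword c = 0001111

Compute s = H r^T mod 2 one row at a time:
  s_1 = 1 + 1 + 1 + 1 = 4 ≡ 0 (mod 2).
  s_2 = 0 + 1 + 1 + 1 = 3 ≡ 1 (mod 2).
  s_3 = 0 + 1 + 1 + 1 = 3 ≡ 1 (mod 2).
s = (0, 1, 1)^T — this equals column 3 of H (binary 011), so error is at position 3.
Correct: flip bit 3 of r = 0011111 to get c = 0001111.


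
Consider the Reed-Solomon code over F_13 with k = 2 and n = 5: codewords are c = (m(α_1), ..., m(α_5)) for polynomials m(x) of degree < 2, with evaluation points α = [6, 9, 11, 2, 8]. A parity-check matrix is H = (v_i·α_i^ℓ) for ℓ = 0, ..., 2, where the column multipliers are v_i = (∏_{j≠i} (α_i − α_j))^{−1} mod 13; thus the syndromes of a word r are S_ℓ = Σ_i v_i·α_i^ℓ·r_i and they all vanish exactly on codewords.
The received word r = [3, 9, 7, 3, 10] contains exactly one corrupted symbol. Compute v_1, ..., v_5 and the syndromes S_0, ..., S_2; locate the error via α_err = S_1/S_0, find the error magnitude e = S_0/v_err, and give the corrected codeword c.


S = (3, 5, 4), error at position 1, error magnitude e = 4, c = [12, 9, 7, 3, 10].

Step 1: column multipliers v_i = (∏_{j≠i}(α_i − α_j))^{−1} mod 13.
  i = 1 (α = 6): (6−9)(6−11)(6−2)(6−8) = (−3)·(−5)·4·(−2) = −120 ≡ 10, so v_1 = 10^{−1} = 4 (mod 13).
  i = 2 (α = 9): (9−6)(9−11)(9−2)(9−8) = 3·(−2)·7·1 = −42 ≡ 10, so v_2 = 10^{−1} = 4 (mod 13).
  i = 3 (α = 11): (11−6)(11−9)(11−2)(11−8) = 5·2·9·3 = 270 ≡ 10, so v_3 = 10^{−1} = 4 (mod 13).
  i = 4 (α = 2): (2−6)(2−9)(2−11)(2−8) = (−4)·(−7)·(−9)·(−6) = 1512 ≡ 4, so v_4 = 4^{−1} = 10 (mod 13).
  i = 5 (α = 8): (8−6)(8−9)(8−11)(8−2) = 2·(−1)·(−3)·6 = 36 ≡ 10, so v_5 = 10^{−1} = 4 (mod 13).
  v = [4, 4, 4, 10, 4].
Step 2: syndromes of r = [3, 9, 7, 3, 10] (all sums mod 13).
  S_0 = Σ v_i r_i = 4·3 + 4·9 + 4·7 + 10·3 + 4·10 = 146 ≡ 3.
  S_1 = Σ v_i α_i r_i = 4·6·3 + 4·9·9 + 4·11·7 + 10·2·3 + 4·8·10 = 1084 ≡ 5.
  α_i^2 mod 13 = [10, 3, 4, 4, 12].
  S_2 = Σ v_i α_i^2 r_i = 4·10·3 + 4·3·9 + 4·4·7 + 10·4·3 + 4·12·10 = 940 ≡ 4.
  S = (3, 5, 4) ≠ 0, so r is not a codeword (an error is present).
Step 3: locate the error. For a single error e at position i, S_ℓ = v_i·e·α_i^ℓ, so α_err = S_1/S_0.
  S_0^{−1} = 3^{−1} = 9 (mod 13), so α_err = 5·9 = 45 ≡ 6 = α_1. Error position i = 1.
  Consistency check: S_2/S_1 = 4·8 = 32 ≡ 6 = α_err ✓ (single-error assumption holds).
Step 4: error magnitude e = S_0/v_1 = S_0·∏_{j≠1}(α_1 − α_j) = 3·10 = 30 ≡ 4 (mod 13).
Step 5: correct position 1: c_1 = r_1 − e = 3 − 4 ≡ 12 (mod 13). Hence c = [12, 9, 7, 3, 10].
  Check: interpolating c through the α_i gives m(x) = 5 + 12·x (degree < 2) with m(α_i) = c_i for every i, so c is indeed a codeword.


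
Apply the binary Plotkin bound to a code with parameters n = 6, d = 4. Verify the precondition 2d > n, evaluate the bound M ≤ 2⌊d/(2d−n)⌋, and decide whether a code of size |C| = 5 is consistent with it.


Plotkin bound M ≤ 4; given |C| = 5 > bound (violated).

Check applicability: 2d = 8, n = 6.
2d − n = 2 > 0, so Plotkin applies.
Compute d/(2d−n) = 4/2 ≈ 2.0000.
⌊d/(2d−n)⌋ = 2.
Plotkin bound: M ≤ 2·2 = 4.
Given |C| = 5, check: VIOLATED.
This |C| is above the Plotkin bound, so no binary code with n = 6, d = 4 and 5 codewords exists.


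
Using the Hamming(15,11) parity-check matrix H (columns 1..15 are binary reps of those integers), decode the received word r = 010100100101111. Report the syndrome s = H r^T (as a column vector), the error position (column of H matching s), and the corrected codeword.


s = (1, 0, 1, 1)^T, error position = 11, corrected codeword c = 010100100111111

Compute s = H r^T mod 2 one row at a time:
  s_1 = 0 + 0 + 1 + 0 + 1 + 1 + 1 + 1 = 5 ≡ 1 (mod 2).
  s_2 = 1 + 0 + 0 + 1 + 1 + 1 + 1 + 1 = 6 ≡ 0 (mod 2).
  s_3 = 1 + 0 + 0 + 1 + 1 + 0 + 1 + 1 = 5 ≡ 1 (mod 2).
  s_4 = 0 + 0 + 0 + 1 + 0 + 0 + 1 + 1 = 3 ≡ 1 (mod 2).
s = (1, 0, 1, 1)^T — this equals column 11 of H (binary 1011), so error is at position 11.
Correct: flip bit 11 of r = 010100100101111 to get c = 010100100111111.


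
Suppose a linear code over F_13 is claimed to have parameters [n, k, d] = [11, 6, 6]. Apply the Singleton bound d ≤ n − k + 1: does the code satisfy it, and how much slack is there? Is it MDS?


Singleton RHS = n − k + 1 = 6, slack = 0, bound satisfied, MDS.

Singleton bound: d ≤ n − k + 1.
Here n = 11, k = 6, so n − k + 1 = 6.
Given d = 6, check d ≤ 6: YES.
Slack = (n − k + 1) − d = 0.
The code is MDS (slack = 0).
Description: the claimed parameters are [11, 6, 6]_13; such a code would be MDS (meets Singleton bound).


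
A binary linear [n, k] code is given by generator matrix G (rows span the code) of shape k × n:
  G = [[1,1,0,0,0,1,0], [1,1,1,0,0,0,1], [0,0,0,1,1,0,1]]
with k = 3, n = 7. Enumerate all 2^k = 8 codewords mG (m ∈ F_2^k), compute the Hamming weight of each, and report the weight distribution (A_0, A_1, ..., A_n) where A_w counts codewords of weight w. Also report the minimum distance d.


Weight distribution: A_0 = 1, A_3 = 3, A_4 = 2, A_5 = 1, A_6 = 1. Minimum distance d = 3.

Enumerate all 2^3 = 8 messages m ∈ F_2^3.
For each, compute codeword c = mG in F_2^7, then tally its weight.
  m = 000 → c = 0000000, weight = 0.
  m = 100 → c = 1100010, weight = 3.
  m = 010 → c = 1110001, weight = 4.
  m = 110 → c = 0010011, weight = 3.
  m = 001 → c = 0001101, weight = 3.
  m = 101 → c = 1101111, weight = 6.
  m = 011 → c = 1111100, weight = 5.
  m = 111 → c = 0011110, weight = 4.
Tally weights:
  weight 0: 1 codewords.
  weight 3: 3 codewords.
  weight 4: 2 codewords.
  weight 5: 1 codewords.
  weight 6: 1 codewords.
Minimum distance d = smallest w > 0 with A_w > 0 = 3.
Sanity: Σ A_w = 8 = 2^3 = 8 ✓.


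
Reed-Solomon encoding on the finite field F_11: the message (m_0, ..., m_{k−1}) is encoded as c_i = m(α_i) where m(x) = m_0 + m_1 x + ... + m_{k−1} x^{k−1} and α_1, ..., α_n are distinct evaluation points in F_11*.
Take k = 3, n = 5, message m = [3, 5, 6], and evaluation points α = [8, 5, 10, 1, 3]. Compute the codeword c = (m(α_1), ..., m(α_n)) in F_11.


c = [9, 2, 4, 3, 6]

Message polynomial: m(x) = 3 + 5·x + 6·x^2 (mod 11).
For each evaluation point α_i, compute m(α_i) mod 11:
  α_1 = 8: Horner steps 6 → 9 → 9, so m(8) = 9.
  α_2 = 5: Horner steps 6 → 2 → 2, so m(5) = 2.
  α_3 = 10: Horner steps 6 → 10 → 4, so m(10) = 4.
  α_4 = 1: Horner steps 6 → 0 → 3, so m(1) = 3.
  α_5 = 3: Horner steps 6 → 1 → 6, so m(3) = 6.
Codeword c = [9, 2, 4, 3, 6] ∈ F_11^5.


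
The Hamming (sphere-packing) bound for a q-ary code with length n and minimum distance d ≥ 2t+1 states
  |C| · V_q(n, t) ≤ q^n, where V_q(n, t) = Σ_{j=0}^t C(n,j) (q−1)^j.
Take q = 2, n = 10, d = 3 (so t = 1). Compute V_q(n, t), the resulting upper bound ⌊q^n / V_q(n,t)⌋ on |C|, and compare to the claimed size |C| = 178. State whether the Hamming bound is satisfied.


V_q(n, t) = 11, q^n = 1024, Hamming bound = 93, |C| = 178 > bound (violated).

Step 1: Compute V_q(n, t) = Σ_{j=0}^1 C(n, j) (q−1)^j.
  j = 0: C(10,0)·(1)^0 = 1·1 = 1.
  j = 1: C(10,1)·(1)^1 = 10·1 = 10.
  V_q(n, t) = 1 + 10 = 11.
Step 2: q^n = 2^10 = 1024.
Step 3: Hamming bound ⌊q^n / V_q(n,t)⌋ = ⌊1024/11⌋ = 93.
Step 4: Compare |C| = 178 to 93: violated.
The claimed |C| lies above the Hamming bound, so no 2-ary code of length 10 with d ≥ 3 can have 178 codewords.


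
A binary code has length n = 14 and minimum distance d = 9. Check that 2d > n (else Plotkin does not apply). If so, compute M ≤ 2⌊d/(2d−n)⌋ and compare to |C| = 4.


Plotkin bound M ≤ 4; given |C| = 4 ≤ bound (satisfied).

Check applicability: 2d = 18, n = 14.
2d − n = 4 > 0, so Plotkin applies.
Compute d/(2d−n) = 9/4 ≈ 2.2500.
⌊d/(2d−n)⌋ = 2.
Plotkin bound: M ≤ 2·2 = 4.
Given |C| = 4, check: satisfied.
This |C| is at the Plotkin bound.


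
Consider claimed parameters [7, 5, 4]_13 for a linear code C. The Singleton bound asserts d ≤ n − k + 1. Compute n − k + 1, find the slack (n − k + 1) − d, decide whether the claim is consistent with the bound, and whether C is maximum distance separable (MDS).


Singleton RHS = n − k + 1 = 3, slack = -1, bound violated (no such code; not MDS).

Singleton bound: d ≤ n − k + 1.
Here n = 7, k = 5, so n − k + 1 = 3.
Given d = 4, check d ≤ 3: NO.
Slack = (n − k + 1) − d = -1.
The slack is negative: d = 4 exceeds n − k + 1 = 3 by 1, so the Singleton bound is violated and no linear [7, 5, 4]_13 code can exist. In particular it is not MDS (MDS requires d = n − k + 1 exactly).
Description: the claimed parameters are [7, 5, 4]_13; such a code would be impossible (violates the Singleton bound).


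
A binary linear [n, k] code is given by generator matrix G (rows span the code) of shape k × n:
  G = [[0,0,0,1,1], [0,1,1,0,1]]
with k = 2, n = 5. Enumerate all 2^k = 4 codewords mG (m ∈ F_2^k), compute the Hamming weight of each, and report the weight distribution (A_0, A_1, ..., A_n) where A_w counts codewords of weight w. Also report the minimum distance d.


Weight distribution: A_0 = 1, A_2 = 1, A_3 = 2. Minimum distance d = 2.

Enumerate all 2^2 = 4 messages m ∈ F_2^2.
For each, compute codeword c = mG in F_2^5, then tally its weight.
  m = 00 → c = 00000, weight = 0.
  m = 10 → c = 00011, weight = 2.
  m = 01 → c = 01101, weight = 3.
  m = 11 → c = 01110, weight = 3.
Tally weights:
  weight 0: 1 codewords.
  weight 2: 1 codewords.
  weight 3: 2 codewords.
Minimum distance d = smallest w > 0 with A_w > 0 = 2.
Sanity: Σ A_w = 4 = 2^2 = 4 ✓.


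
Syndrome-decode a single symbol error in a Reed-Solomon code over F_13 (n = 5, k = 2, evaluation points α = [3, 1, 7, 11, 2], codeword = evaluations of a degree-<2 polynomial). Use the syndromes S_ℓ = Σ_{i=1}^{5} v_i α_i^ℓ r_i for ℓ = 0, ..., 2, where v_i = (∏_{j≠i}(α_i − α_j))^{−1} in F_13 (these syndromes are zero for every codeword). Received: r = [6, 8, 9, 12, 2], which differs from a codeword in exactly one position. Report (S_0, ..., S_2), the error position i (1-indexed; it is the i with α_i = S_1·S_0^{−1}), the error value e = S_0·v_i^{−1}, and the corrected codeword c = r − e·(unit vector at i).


S = (12, 12, 12), error at position 2, error magnitude e = 10, c = [6, 11, 9, 12, 2].

Step 1: column multipliers v_i = (∏_{j≠i}(α_i − α_j))^{−1} mod 13.
  i = 1 (α = 3): (3−1)(3−7)(3−11)(3−2) = 2·(−4)·(−8)·1 = 64 ≡ 12, so v_1 = 12^{−1} = 12 (mod 13).
  i = 2 (α = 1): (1−3)(1−7)(1−11)(1−2) = (−2)·(−6)·(−10)·(−1) = 120 ≡ 3, so v_2 = 3^{−1} = 9 (mod 13).
  i = 3 (α = 7): (7−3)(7−1)(7−11)(7−2) = 4·6·(−4)·5 = −480 ≡ 1, so v_3 = 1^{−1} = 1 (mod 13).
  i = 4 (α = 11): (11−3)(11−1)(11−7)(11−2) = 8·10·4·9 = 2880 ≡ 7, so v_4 = 7^{−1} = 2 (mod 13).
  i = 5 (α = 2): (2−3)(2−1)(2−7)(2−11) = (−1)·1·(−5)·(−9) = −45 ≡ 7, so v_5 = 7^{−1} = 2 (mod 13).
  v = [12, 9, 1, 2, 2].
Step 2: syndromes of r = [6, 8, 9, 12, 2] (all sums mod 13).
  S_0 = Σ v_i r_i = 12·6 + 9·8 + 1·9 + 2·12 + 2·2 = 181 ≡ 12.
  S_1 = Σ v_i α_i r_i = 12·3·6 + 9·1·8 + 1·7·9 + 2·11·12 + 2·2·2 = 623 ≡ 12.
  α_i^2 mod 13 = [9, 1, 10, 4, 4].
  S_2 = Σ v_i α_i^2 r_i = 12·9·6 + 9·1·8 + 1·10·9 + 2·4·12 + 2·4·2 = 922 ≡ 12.
  S = (12, 12, 12) ≠ 0, so r is not a codeword (an error is present).
Step 3: locate the error. For a single error e at position i, S_ℓ = v_i·e·α_i^ℓ, so α_err = S_1/S_0.
  S_0^{−1} = 12^{−1} = 12 (mod 13), so α_err = 12·12 = 144 ≡ 1 = α_2. Error position i = 2.
  Consistency check: S_2/S_1 = 12·12 = 144 ≡ 1 = α_err ✓ (single-error assumption holds).
Step 4: error magnitude e = S_0/v_2 = S_0·∏_{j≠2}(α_2 − α_j) = 12·3 = 36 ≡ 10 (mod 13).
Step 5: correct position 2: c_2 = r_2 − e = 8 − 10 ≡ 11 (mod 13). Hence c = [6, 11, 9, 12, 2].
  Check: interpolating c through the α_i gives m(x) = 7 + 4·x (degree < 2) with m(α_i) = c_i for every i, so c is indeed a codeword.


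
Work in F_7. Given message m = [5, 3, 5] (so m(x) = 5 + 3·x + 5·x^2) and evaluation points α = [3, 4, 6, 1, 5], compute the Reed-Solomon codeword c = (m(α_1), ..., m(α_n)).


c = [3, 6, 0, 6, 5]

Message polynomial: m(x) = 5 + 3·x + 5·x^2 (mod 7).
For each evaluation point α_i, compute m(α_i) mod 7:
  α_1 = 3: Horner steps 5 → 4 → 3, so m(3) = 3.
  α_2 = 4: Horner steps 5 → 2 → 6, so m(4) = 6.
  α_3 = 6: Horner steps 5 → 5 → 0, so m(6) = 0.
  α_4 = 1: Horner steps 5 → 1 → 6, so m(1) = 6.
  α_5 = 5: Horner steps 5 → 0 → 5, so m(5) = 5.
Codeword c = [3, 6, 0, 6, 5] ∈ F_7^5.


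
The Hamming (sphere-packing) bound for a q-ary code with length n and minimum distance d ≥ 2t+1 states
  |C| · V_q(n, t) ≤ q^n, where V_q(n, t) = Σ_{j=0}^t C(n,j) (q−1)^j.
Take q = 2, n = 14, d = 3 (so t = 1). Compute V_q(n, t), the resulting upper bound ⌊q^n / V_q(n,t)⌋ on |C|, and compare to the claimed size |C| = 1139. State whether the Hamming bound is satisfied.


V_q(n, t) = 15, q^n = 16384, Hamming bound = 1092, |C| = 1139 > bound (violated).

Step 1: Compute V_q(n, t) = Σ_{j=0}^1 C(n, j) (q−1)^j.
  j = 0: C(14,0)·(1)^0 = 1·1 = 1.
  j = 1: C(14,1)·(1)^1 = 14·1 = 14.
  V_q(n, t) = 1 + 14 = 15.
Step 2: q^n = 2^14 = 16384.
Step 3: Hamming bound ⌊q^n / V_q(n,t)⌋ = ⌊16384/15⌋ = 1092.
Step 4: Compare |C| = 1139 to 1092: violated.
The claimed |C| lies above the Hamming bound, so no 2-ary code of length 14 with d ≥ 3 can have 1139 codewords.


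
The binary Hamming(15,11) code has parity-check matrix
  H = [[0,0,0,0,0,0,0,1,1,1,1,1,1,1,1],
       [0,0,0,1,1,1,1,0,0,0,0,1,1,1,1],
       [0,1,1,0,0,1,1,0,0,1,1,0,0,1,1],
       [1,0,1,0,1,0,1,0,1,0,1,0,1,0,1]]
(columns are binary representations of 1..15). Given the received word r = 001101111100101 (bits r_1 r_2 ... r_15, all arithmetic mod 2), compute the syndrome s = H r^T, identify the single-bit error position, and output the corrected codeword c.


s = (1, 1, 1, 1)^T, error position = 15, corrected codeword c = 001101111100100

Compute s = H r^T mod 2 one row at a time:
  s_1 = 1 + 1 + 1 + 0 + 0 + 1 + 0 + 1 = 5 ≡ 1 (mod 2).
  s_2 = 1 + 0 + 1 + 1 + 0 + 1 + 0 + 1 = 5 ≡ 1 (mod 2).
  s_3 = 0 + 1 + 1 + 1 + 1 + 0 + 0 + 1 = 5 ≡ 1 (mod 2).
  s_4 = 0 + 1 + 0 + 1 + 1 + 0 + 1 + 1 = 5 ≡ 1 (mod 2).
s = (1, 1, 1, 1)^T — this equals column 15 of H (binary 1111), so error is at position 15.
Correct: flip bit 15 of r = 001101111100101 to get c = 001101111100100.


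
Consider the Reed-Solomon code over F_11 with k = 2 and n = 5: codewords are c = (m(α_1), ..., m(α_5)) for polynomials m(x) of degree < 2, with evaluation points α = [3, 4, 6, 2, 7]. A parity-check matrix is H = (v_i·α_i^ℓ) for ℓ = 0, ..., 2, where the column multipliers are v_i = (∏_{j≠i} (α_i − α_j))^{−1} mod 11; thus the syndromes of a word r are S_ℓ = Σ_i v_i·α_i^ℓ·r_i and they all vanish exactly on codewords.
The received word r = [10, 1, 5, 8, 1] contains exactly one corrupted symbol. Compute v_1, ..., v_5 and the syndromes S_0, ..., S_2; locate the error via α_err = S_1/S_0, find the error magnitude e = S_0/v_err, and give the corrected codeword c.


S = (1, 7, 5), error at position 5, error magnitude e = 5, c = [10, 1, 5, 8, 7].

Step 1: column multipliers v_i = (∏_{j≠i}(α_i − α_j))^{−1} mod 11.
  i = 1 (α = 3): (3−4)(3−6)(3−2)(3−7) = (−1)·(−3)·1·(−4) = −12 ≡ 10, so v_1 = 10^{−1} = 10 (mod 11).
  i = 2 (α = 4): (4−3)(4−6)(4−2)(4−7) = 1·(−2)·2·(−3) = 12 ≡ 1, so v_2 = 1^{−1} = 1 (mod 11).
  i = 3 (α = 6): (6−3)(6−4)(6−2)(6−7) = 3·2·4·(−1) = −24 ≡ 9, so v_3 = 9^{−1} = 5 (mod 11).
  i = 4 (α = 2): (2−3)(2−4)(2−6)(2−7) = (−1)·(−2)·(−4)·(−5) = 40 ≡ 7, so v_4 = 7^{−1} = 8 (mod 11).
  i = 5 (α = 7): (7−3)(7−4)(7−6)(7−2) = 4·3·1·5 = 60 ≡ 5, so v_5 = 5^{−1} = 9 (mod 11).
  v = [10, 1, 5, 8, 9].
Step 2: syndromes of r = [10, 1, 5, 8, 1] (all sums mod 11).
  S_0 = Σ v_i r_i = 10·10 + 1·1 + 5·5 + 8·8 + 9·1 = 199 ≡ 1.
  S_1 = Σ v_i α_i r_i = 10·3·10 + 1·4·1 + 5·6·5 + 8·2·8 + 9·7·1 = 645 ≡ 7.
  α_i^2 mod 11 = [9, 5, 3, 4, 5].
  S_2 = Σ v_i α_i^2 r_i = 10·9·10 + 1·5·1 + 5·3·5 + 8·4·8 + 9·5·1 = 1281 ≡ 5.
  S = (1, 7, 5) ≠ 0, so r is not a codeword (an error is present).
Step 3: locate the error. For a single error e at position i, S_ℓ = v_i·e·α_i^ℓ, so α_err = S_1/S_0.
  S_0^{−1} = 1^{−1} = 1 (mod 11), so α_err = 7·1 = 7 ≡ 7 = α_5. Error position i = 5.
  Consistency check: S_2/S_1 = 5·8 = 40 ≡ 7 = α_err ✓ (single-error assumption holds).
Step 4: error magnitude e = S_0/v_5 = S_0·∏_{j≠5}(α_5 − α_j) = 1·5 = 5 ≡ 5 (mod 11).
Step 5: correct position 5: c_5 = r_5 − e = 1 − 5 ≡ 7 (mod 11). Hence c = [10, 1, 5, 8, 7].
  Check: interpolating c through the α_i gives m(x) = 4 + 2·x (degree < 2) with m(α_i) = c_i for every i, so c is indeed a codeword.


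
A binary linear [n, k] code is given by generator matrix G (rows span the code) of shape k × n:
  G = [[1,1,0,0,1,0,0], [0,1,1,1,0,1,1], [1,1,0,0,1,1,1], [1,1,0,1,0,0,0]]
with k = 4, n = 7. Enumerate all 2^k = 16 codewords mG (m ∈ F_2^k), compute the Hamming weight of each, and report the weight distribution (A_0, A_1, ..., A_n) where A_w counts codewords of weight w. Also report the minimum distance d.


Weight distribution: A_0 = 1, A_2 = 3, A_3 = 4, A_4 = 3, A_5 = 4, A_6 = 1. Minimum distance d = 2.

Enumerate all 2^4 = 16 messages m ∈ F_2^4.
For each, compute codeword c = mG in F_2^7, then tally its weight.
  m = 0000 → c = 0000000, weight = 0.
  m = 1000 → c = 1100100, weight = 3.
  m = 0100 → c = 0111011, weight = 5.
  m = 1100 → c = 1011111, weight = 6.
  m = 0010 → c = 1100111, weight = 5.
  m = 1010 → c = 0000011, weight = 2.
  m = 0110 → c = 1011100, weight = 4.
  m = 1110 → c = 0111000, weight = 3.
  m = 0001 → c = 1101000, weight = 3.
  m = 1001 → c = 0001100, weight = 2.
  m = 0101 → c = 1010011, weight = 4.
  m = 1101 → c = 0110111, weight = 5.
  m = 0011 → c = 0001111, weight = 4.
  m = 1011 → c = 1101011, weight = 5.
  m = 0111 → c = 0110100, weight = 3.
  m = 1111 → c = 1010000, weight = 2.
Tally weights:
  weight 0: 1 codewords.
  weight 2: 3 codewords.
  weight 3: 4 codewords.
  weight 4: 3 codewords.
  weight 5: 4 codewords.
  weight 6: 1 codewords.
Minimum distance d = smallest w > 0 with A_w > 0 = 2.
Sanity: Σ A_w = 16 = 2^4 = 16 ✓.


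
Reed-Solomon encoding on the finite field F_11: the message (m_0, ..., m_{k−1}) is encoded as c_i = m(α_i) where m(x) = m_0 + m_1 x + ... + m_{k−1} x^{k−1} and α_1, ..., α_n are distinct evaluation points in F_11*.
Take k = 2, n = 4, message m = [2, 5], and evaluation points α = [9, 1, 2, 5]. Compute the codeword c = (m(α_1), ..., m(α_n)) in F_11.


c = [3, 7, 1, 5]

Message polynomial: m(x) = 2 + 5·x (mod 11).
For each evaluation point α_i, compute m(α_i) mod 11:
  α_1 = 9: Horner steps 5 → 3, so m(9) = 3.
  α_2 = 1: Horner steps 5 → 7, so m(1) = 7.
  α_3 = 2: Horner steps 5 → 1, so m(2) = 1.
  α_4 = 5: Horner steps 5 → 5, so m(5) = 5.
Codeword c = [3, 7, 1, 5] ∈ F_11^4.
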